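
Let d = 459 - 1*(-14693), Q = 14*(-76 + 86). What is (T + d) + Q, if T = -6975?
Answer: 8317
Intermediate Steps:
Q = 140 (Q = 14*10 = 140)
d = 15152 (d = 459 + 14693 = 15152)
(T + d) + Q = (-6975 + 15152) + 140 = 8177 + 140 = 8317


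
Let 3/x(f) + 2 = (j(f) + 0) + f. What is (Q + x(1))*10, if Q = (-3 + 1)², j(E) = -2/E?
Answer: 30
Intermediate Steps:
Q = 4 (Q = (-2)² = 4)
x(f) = 3/(-2 + f - 2/f) (x(f) = 3/(-2 + ((-2/f + 0) + f)) = 3/(-2 + (-2/f + f)) = 3/(-2 + (f - 2/f)) = 3/(-2 + f - 2/f))
(Q + x(1))*10 = (4 - 3*1/(2 - 1*1*(-2 + 1)))*10 = (4 - 3*1/(2 - 1*1*(-1)))*10 = (4 - 3*1/(2 + 1))*10 = (4 - 3*1/3)*10 = (4 - 3*1*⅓)*10 = (4 - 1)*10 = 3*10 = 30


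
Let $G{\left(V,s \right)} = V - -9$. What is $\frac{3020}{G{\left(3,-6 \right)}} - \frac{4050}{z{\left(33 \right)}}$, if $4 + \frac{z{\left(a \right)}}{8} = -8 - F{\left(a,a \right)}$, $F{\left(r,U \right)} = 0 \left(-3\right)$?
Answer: $\frac{14105}{48} \approx 293.85$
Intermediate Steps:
$F{\left(r,U \right)} = 0$
$z{\left(a \right)} = -96$ ($z{\left(a \right)} = -32 + 8 \left(-8 - 0\right) = -32 + 8 \left(-8 + 0\right) = -32 + 8 \left(-8\right) = -32 - 64 = -96$)
$G{\left(V,s \right)} = 9 + V$ ($G{\left(V,s \right)} = V + 9 = 9 + V$)
$\frac{3020}{G{\left(3,-6 \right)}} - \frac{4050}{z{\left(33 \right)}} = \frac{3020}{9 + 3} - \frac{4050}{-96} = \frac{3020}{12} - - \frac{675}{16} = 3020 \cdot \frac{1}{12} + \frac{675}{16} = \frac{755}{3} + \frac{675}{16} = \frac{14105}{48}$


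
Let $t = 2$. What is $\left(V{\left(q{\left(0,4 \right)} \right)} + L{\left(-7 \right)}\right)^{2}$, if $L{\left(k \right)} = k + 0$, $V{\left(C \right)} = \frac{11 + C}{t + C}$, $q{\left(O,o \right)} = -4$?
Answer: $\frac{441}{4} \approx 110.25$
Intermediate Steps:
$V{\left(C \right)} = \frac{11 + C}{2 + C}$
$L{\left(k \right)} = k$
$\left(V{\left(q{\left(0,4 \right)} \right)} + L{\left(-7 \right)}\right)^{2} = \left(\frac{11 - 4}{2 - 4} - 7\right)^{2} = \left(\frac{1}{-2} \cdot 7 - 7\right)^{2} = \left(\left(- \frac{1}{2}\right) 7 - 7\right)^{2} = \left(- \frac{7}{2} - 7\right)^{2} = \left(- \frac{21}{2}\right)^{2} = \frac{441}{4}$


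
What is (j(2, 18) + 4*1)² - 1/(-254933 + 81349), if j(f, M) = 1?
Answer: 4339601/173584 ≈ 25.000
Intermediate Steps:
(j(2, 18) + 4*1)² - 1/(-254933 + 81349) = (1 + 4*1)² - 1/(-254933 + 81349) = (1 + 4)² - 1/(-173584) = 5² - 1*(-1/173584) = 25 + 1/173584 = 4339601/173584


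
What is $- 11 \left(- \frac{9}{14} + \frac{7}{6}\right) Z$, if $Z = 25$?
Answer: $- \frac{3025}{21} \approx -144.05$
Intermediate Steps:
$- 11 \left(- \frac{9}{14} + \frac{7}{6}\right) Z = - 11 \left(- \frac{9}{14} + \frac{7}{6}\right) 25 = \left(-11\right) \frac{11}{21} \cdot 25 = \left(- \frac{121}{21}\right) 25 = - \frac{3025}{21}$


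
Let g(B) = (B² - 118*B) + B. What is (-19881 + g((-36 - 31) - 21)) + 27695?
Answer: 25854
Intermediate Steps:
g(B) = B² - 117*B
(-19881 + g((-36 - 31) - 21)) + 27695 = (-19881 + ((-36 - 31) - 21)*(-117 + ((-36 - 31) - 21))) + 27695 = (-19881 + (-67 - 21)*(-117 + (-67 - 21))) + 27695 = (-19881 - 88*(-117 - 88)) + 27695 = (-19881 - 88*(-205)) + 27695 = (-19881 + 18040) + 27695 = -1841 + 27695 = 25854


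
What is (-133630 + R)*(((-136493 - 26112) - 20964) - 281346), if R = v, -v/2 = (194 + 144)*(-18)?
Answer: 56469505730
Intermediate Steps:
v = 12168 (v = -2*(194 + 144)*(-18) = -676*(-18) = -2*(-6084) = 12168)
R = 12168
(-133630 + R)*(((-136493 - 26112) - 20964) - 281346) = (-133630 + 12168)*(((-136493 - 26112) - 20964) - 281346) = -121462*((-162605 - 20964) - 281346) = -121462*(-183569 - 281346) = -121462*(-464915) = 56469505730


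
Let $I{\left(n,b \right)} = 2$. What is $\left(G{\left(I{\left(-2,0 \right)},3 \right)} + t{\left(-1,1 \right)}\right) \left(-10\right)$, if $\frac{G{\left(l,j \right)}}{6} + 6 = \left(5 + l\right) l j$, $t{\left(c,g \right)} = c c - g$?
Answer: $-2160$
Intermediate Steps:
$t{\left(c,g \right)} = c^{2} - g$
$G{\left(l,j \right)} = -36 + 6 j l \left(5 + l\right)$ ($G{\left(l,j \right)} = -36 + 6 \left(5 + l\right) l j = -36 + 6 \left(5 + l\right) j l = -36 + 6 j l \left(5 + l\right)$)
$\left(G{\left(I{\left(-2,0 \right)},3 \right)} + t{\left(-1,1 \right)}\right) \left(-10\right) = \left(\left(-36 + 6 \cdot 3 \cdot 2^{2} + 30 \cdot 3 \cdot 2\right) + \left(\left(-1\right)^{2} - 1\right)\right) \left(-10\right) = \left(\left(-36 + 6 \cdot 3 \cdot 4 + 180\right) + \left(1 - 1\right)\right) \left(-10\right) = \left(\left(-36 + 72 + 180\right) + 0\right) \left(-10\right) = \left(216 + 0\right) \left(-10\right) = 216 \left(-10\right) = -2160$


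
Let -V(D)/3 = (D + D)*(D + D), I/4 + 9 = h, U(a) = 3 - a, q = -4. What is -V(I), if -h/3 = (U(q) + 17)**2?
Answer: 579296448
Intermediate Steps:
h = -1728 (h = -3*((3 - 1*(-4)) + 17)**2 = -3*((3 + 4) + 17)**2 = -3*(7 + 17)**2 = -3*24**2 = -3*576 = -1728)
I = -6948 (I = -36 + 4*(-1728) = -36 - 6912 = -6948)
V(D) = -12*D**2 (V(D) = -3*(D + D)*(D + D) = -3*2*D*2*D = -12*D**2)
-V(I) = -(-12)*(-6948)**2 = -(-12)*48274704 = -1*(-579296448) = 579296448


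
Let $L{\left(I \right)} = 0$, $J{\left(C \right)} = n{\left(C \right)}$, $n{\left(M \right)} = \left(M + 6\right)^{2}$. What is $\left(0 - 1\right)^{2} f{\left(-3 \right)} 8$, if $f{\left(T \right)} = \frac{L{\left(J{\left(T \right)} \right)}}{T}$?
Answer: $0$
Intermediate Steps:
$n{\left(M \right)} = \left(6 + M\right)^{2}$
$J{\left(C \right)} = \left(6 + C\right)^{2}$
$f{\left(T \right)} = 0$ ($f{\left(T \right)} = \frac{0}{T} = 0$)
$\left(0 - 1\right)^{2} f{\left(-3 \right)} 8 = \left(0 - 1\right)^{2} \cdot 0 \cdot 8 = \left(-1\right)^{2} \cdot 0 \cdot 8 = 1 \cdot 0 \cdot 8 = 0 \cdot 8 = 0$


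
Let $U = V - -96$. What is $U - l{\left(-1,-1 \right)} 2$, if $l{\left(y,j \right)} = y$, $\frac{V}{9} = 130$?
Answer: $1268$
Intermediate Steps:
$V = 1170$ ($V = 9 \cdot 130 = 1170$)
$U = 1266$ ($U = 1170 - -96 = 1170 + 96 = 1266$)
$U - l{\left(-1,-1 \right)} 2 = 1266 - \left(-1\right) 2 = 1266 - -2 = 1266 + 2 = 1268$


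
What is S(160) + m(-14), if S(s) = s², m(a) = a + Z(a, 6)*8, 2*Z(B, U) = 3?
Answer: 25598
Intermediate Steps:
Z(B, U) = 3/2 (Z(B, U) = (½)*3 = 3/2)
m(a) = 12 + a (m(a) = a + (3/2)*8 = a + 12 = 12 + a)
S(160) + m(-14) = 160² + (12 - 14) = 25600 - 2 = 25598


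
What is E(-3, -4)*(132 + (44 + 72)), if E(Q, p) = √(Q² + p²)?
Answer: 1240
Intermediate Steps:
E(-3, -4)*(132 + (44 + 72)) = √((-3)² + (-4)²)*(132 + (44 + 72)) = √(9 + 16)*(132 + 116) = √25*248 = 5*248 = 1240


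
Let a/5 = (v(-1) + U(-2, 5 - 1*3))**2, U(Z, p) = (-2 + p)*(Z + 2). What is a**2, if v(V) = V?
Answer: 25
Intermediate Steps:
U(Z, p) = (-2 + p)*(2 + Z)
a = 5 (a = 5*(-1 + (-4 - 2*(-2) + 2*(5 - 1*3) - 2*(5 - 1*3)))**2 = 5*(-1 + (-4 + 4 + 2*(5 - 3) - 2*(5 - 3)))**2 = 5*(-1 + (-4 + 4 + 2*2 - 2*2))**2 = 5*(-1 + (-4 + 4 + 4 - 4))**2 = 5*(-1 + 0)**2 = 5*(-1)**2 = 5*1 = 5)
a**2 = 5**2 = 25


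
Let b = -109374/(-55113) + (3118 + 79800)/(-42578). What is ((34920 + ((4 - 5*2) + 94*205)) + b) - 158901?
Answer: -40954827121950/391100219 ≈ -1.0472e+5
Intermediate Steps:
b = 14511073/391100219 (b = -109374*(-1/55113) + 82918*(-1/42578) = 36458/18371 - 41459/21289 = 14511073/391100219 ≈ 0.037103)
((34920 + ((4 - 5*2) + 94*205)) + b) - 158901 = ((34920 + ((4 - 5*2) + 94*205)) + 14511073/391100219) - 158901 = ((34920 + ((4 - 10) + 19270)) + 14511073/391100219) - 158901 = ((34920 + (-6 + 19270)) + 14511073/391100219) - 158901 = ((34920 + 19264) + 14511073/391100219) - 158901 = (54184 + 14511073/391100219) - 158901 = 21191388777369/391100219 - 158901 = -40954827121950/391100219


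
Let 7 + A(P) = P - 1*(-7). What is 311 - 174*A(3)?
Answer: -211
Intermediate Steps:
A(P) = P (A(P) = -7 + (P - 1*(-7)) = -7 + (P + 7) = -7 + (7 + P) = P)
311 - 174*A(3) = 311 - 174*3 = 311 - 522 = -211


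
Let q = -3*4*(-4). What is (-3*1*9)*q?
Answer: -1296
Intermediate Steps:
q = 48 (q = -12*(-4) = 48)
(-3*1*9)*q = (-3*1*9)*48 = -3*9*48 = -27*48 = -1296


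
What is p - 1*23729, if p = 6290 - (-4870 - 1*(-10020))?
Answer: -22589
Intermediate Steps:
p = 1140 (p = 6290 - (-4870 + 10020) = 6290 - 1*5150 = 6290 - 5150 = 1140)
p - 1*23729 = 1140 - 1*23729 = 1140 - 23729 = -22589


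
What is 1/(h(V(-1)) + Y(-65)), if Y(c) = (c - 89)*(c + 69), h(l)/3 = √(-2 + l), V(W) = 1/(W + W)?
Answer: -1232/758957 - 3*I*√10/758957 ≈ -0.0016233 - 1.25e-5*I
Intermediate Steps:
V(W) = 1/(2*W)
h(l) = 3*√(-2 + l)
Y(c) = (-89 + c)*(69 + c)
1/(h(V(-1)) + Y(-65)) = 1/(3*√(-2 + (½)/(-1)) + (-6141 + (-65)² - 20*(-65))) = 1/(3*√(-2 + (½)*(-1)) + (-6141 + 4225 + 1300)) = 1/(3*√(-2 - ½) - 616) = 1/(3*√(-5/2) - 616) = 1/(3*(I*√10/2) - 616) = 1/(3*I*√10/2 - 616) = 1/(-616 + 3*I*√10/2)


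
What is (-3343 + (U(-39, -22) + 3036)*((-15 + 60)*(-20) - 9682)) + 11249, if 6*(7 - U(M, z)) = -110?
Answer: -97161370/3 ≈ -3.2387e+7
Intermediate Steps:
U(M, z) = 76/3 (U(M, z) = 7 - 1/6*(-110) = 7 + 55/3 = 76/3)
(-3343 + (U(-39, -22) + 3036)*((-15 + 60)*(-20) - 9682)) + 11249 = (-3343 + (76/3 + 3036)*((-15 + 60)*(-20) - 9682)) + 11249 = (-3343 + 9184*(45*(-20) - 9682)/3) + 11249 = (-3343 + 9184*(-900 - 9682)/3) + 11249 = (-3343 + (9184/3)*(-10582)) + 11249 = (-3343 - 97185088/3) + 11249 = -97195117/3 + 11249 = -97161370/3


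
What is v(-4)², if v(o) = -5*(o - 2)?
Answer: 900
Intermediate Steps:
v(o) = 10 - 5*o (v(o) = -5*(-2 + o) = 10 - 5*o)
v(-4)² = (10 - 5*(-4))² = (10 + 20)² = 30² = 900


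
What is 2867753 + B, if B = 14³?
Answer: 2870497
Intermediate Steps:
B = 2744
2867753 + B = 2867753 + 2744 = 2870497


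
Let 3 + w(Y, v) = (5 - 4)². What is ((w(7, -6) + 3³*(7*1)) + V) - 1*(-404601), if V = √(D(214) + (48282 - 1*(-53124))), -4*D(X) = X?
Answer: 404788 + √405410/2 ≈ 4.0511e+5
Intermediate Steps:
D(X) = -X/4
w(Y, v) = -2 (w(Y, v) = -3 + (5 - 4)² = -3 + 1² = -3 + 1 = -2)
V = √405410/2 (V = √(-¼*214 + (48282 - 1*(-53124))) = √(-107/2 + (48282 + 53124)) = √(-107/2 + 101406) = √(202705/2) = √405410/2 ≈ 318.36)
((w(7, -6) + 3³*(7*1)) + V) - 1*(-404601) = ((-2 + 3³*(7*1)) + √405410/2) - 1*(-404601) = ((-2 + 27*7) + √405410/2) + 404601 = ((-2 + 189) + √405410/2) + 404601 = (187 + √405410/2) + 404601 = 404788 + √405410/2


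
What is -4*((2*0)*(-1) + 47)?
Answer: -188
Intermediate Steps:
-4*((2*0)*(-1) + 47) = -4*(0*(-1) + 47) = -4*(0 + 47) = -4*47 = -188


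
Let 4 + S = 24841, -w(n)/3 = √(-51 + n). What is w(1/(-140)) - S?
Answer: -24837 - 3*I*√249935/70 ≈ -24837.0 - 21.426*I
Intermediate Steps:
w(n) = -3*√(-51 + n)
S = 24837 (S = -4 + 24841 = 24837)
w(1/(-140)) - S = -3*√(-51 + 1/(-140)) - 1*24837 = -3*√(-51 - 1/140) - 24837 = -3*I*√249935/70 - 24837 = -24837 - 3*I*√249935/70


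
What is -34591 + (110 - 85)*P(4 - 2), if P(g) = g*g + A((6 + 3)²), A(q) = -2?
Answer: -34541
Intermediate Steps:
P(g) = -2 + g² (P(g) = g*g - 2 = g² - 2 = -2 + g²)
-34591 + (110 - 85)*P(4 - 2) = -34591 + (110 - 85)*(-2 + (4 - 2)²) = -34591 + 25*(-2 + 2²) = -34591 + 25*(-2 + 4) = -34591 + 25*2 = -34591 + 50 = -34541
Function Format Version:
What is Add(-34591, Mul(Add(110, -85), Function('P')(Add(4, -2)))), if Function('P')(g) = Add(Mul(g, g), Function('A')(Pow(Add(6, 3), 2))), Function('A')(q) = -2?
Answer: -34541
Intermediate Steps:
Function('P')(g) = Add(-2, Pow(g, 2)) (Function('P')(g) = Add(Mul(g, g), -2) = Add(Pow(g, 2), -2) = Add(-2, Pow(g, 2)))
Add(-34591, Mul(Add(110, -85), Function('P')(Add(4, -2)))) = Add(-34591, Mul(Add(110, -85), Add(-2, Pow(Add(4, -2), 2)))) = Add(-34591, Mul(25, Add(-2, Pow(2, 2)))) = Add(-34591, Mul(25, Add(-2, 4))) = Add(-34591, Mul(25, 2)) = Add(-34591, 50) = -34541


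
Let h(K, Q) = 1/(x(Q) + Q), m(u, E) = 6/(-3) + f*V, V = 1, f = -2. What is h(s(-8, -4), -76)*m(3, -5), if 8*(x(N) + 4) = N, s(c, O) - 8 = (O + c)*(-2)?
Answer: 8/179 ≈ 0.044693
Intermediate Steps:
s(c, O) = 8 - 2*O - 2*c (s(c, O) = 8 + (O + c)*(-2) = 8 + (-2*O - 2*c) = 8 - 2*O - 2*c)
x(N) = -4 + N/8
m(u, E) = -4 (m(u, E) = 6/(-3) - 2*1 = 6*(-1/3) - 2 = -2 - 2 = -4)
h(K, Q) = 1/(-4 + 9*Q/8) (h(K, Q) = 1/((-4 + Q/8) + Q) = 1/(-4 + 9*Q/8))
h(s(-8, -4), -76)*m(3, -5) = (8/(-32 + 9*(-76)))*(-4) = (8/(-32 - 684))*(-4) = (8/(-716))*(-4) = (8*(-1/716))*(-4) = -2/179*(-4) = 8/179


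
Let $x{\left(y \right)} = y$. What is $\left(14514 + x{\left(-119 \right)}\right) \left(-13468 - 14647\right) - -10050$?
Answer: $-404705375$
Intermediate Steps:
$\left(14514 + x{\left(-119 \right)}\right) \left(-13468 - 14647\right) - -10050 = \left(14514 - 119\right) \left(-13468 - 14647\right) - -10050 = 14395 \left(-28115\right) + 10050 = -404715425 + 10050 = -404705375$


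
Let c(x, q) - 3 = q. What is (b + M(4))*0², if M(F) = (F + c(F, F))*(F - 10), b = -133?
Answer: 0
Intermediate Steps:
c(x, q) = 3 + q
M(F) = (-10 + F)*(3 + 2*F) (M(F) = (F + (3 + F))*(F - 10) = (3 + 2*F)*(-10 + F) = (-10 + F)*(3 + 2*F))
(b + M(4))*0² = (-133 + (-30 - 17*4 + 2*4²))*0² = (-133 + (-30 - 68 + 2*16))*0 = (-133 + (-30 - 68 + 32))*0 = (-133 - 66)*0 = -199*0 = 0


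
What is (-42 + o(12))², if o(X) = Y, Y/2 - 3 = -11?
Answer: 3364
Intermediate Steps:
Y = -16 (Y = 6 + 2*(-11) = 6 - 22 = -16)
o(X) = -16
(-42 + o(12))² = (-42 - 16)² = (-58)² = 3364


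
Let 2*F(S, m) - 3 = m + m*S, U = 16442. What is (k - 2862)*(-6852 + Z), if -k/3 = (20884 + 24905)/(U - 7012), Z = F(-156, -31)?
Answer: 60328284048/4715 ≈ 1.2795e+7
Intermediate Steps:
F(S, m) = 3/2 + m/2 + S*m/2 (F(S, m) = 3/2 + (m + m*S)/2 = 3/2 + (m + S*m)/2 = 3/2 + (m/2 + S*m/2) = 3/2 + m/2 + S*m/2)
Z = 2404 (Z = 3/2 + (1/2)*(-31) + (1/2)*(-156)*(-31) = 3/2 - 31/2 + 2418 = 2404)
k = -137367/9430 (k = -3*(20884 + 24905)/(16442 - 7012) = -137367/9430 ≈ -14.567)
(k - 2862)*(-6852 + Z) = (-137367/9430 - 2862)*(-6852 + 2404) = -27126027/9430*(-4448) = 60328284048/4715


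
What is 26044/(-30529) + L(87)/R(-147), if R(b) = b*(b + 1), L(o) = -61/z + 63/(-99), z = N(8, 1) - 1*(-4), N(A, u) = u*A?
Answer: -73805284691/86488168536 ≈ -0.85336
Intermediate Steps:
N(A, u) = A*u
z = 12 (z = 8*1 - 1*(-4) = 8 + 4 = 12)
L(o) = -755/132 (L(o) = -61/12 + 63/(-99) = -61*1/12 + 63*(-1/99) = -61/12 - 7/11 = -755/132)
R(b) = b*(1 + b)
26044/(-30529) + L(87)/R(-147) = 26044/(-30529) - 755*(-1/(147*(1 - 147)))/132 = 26044*(-1/30529) - 755/(132*((-147*(-146)))) = -26044/30529 - 755/132/21462 = -26044/30529 - 755/132*1/21462 = -26044/30529 - 755/2832984 = -73805284691/86488168536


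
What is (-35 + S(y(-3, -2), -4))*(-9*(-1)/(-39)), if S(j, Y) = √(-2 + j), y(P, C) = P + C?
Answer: 105/13 - 3*I*√7/13 ≈ 8.0769 - 0.61056*I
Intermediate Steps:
y(P, C) = C + P
(-35 + S(y(-3, -2), -4))*(-9*(-1)/(-39)) = (-35 + √(-2 + (-2 - 3)))*(-9*(-1)/(-39)) = (-35 + √(-2 - 5))*(9*(-1/39)) = (-35 + √(-7))*(-3/13) = (-35 + I*√7)*(-3/13) = 105/13 - 3*I*√7/13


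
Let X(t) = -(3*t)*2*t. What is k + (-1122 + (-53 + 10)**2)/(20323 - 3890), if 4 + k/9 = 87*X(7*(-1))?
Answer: -3783500327/16433 ≈ -2.3024e+5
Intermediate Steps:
X(t) = -6*t**2 (X(t) = -6*t*t = -6*t**2)
k = -230238 (k = -36 + 9*(87*(-6*(7*(-1))**2)) = -36 + 9*(87*(-6*(-7)**2)) = -36 + 9*(87*(-6*49)) = -36 + 9*(87*(-294)) = -36 + 9*(-25578) = -36 - 230202 = -230238)
k + (-1122 + (-53 + 10)**2)/(20323 - 3890) = -230238 + (-1122 + (-53 + 10)**2)/(20323 - 3890) = -230238 + (-1122 + (-43)**2)/16433 = -230238 + (-1122 + 1849)*(1/16433) = -230238 + 727*(1/16433) = -230238 + 727/16433 = -3783500327/16433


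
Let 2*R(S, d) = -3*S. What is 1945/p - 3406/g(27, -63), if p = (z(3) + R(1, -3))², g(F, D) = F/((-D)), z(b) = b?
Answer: -63746/9 ≈ -7082.9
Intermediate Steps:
R(S, d) = -3*S/2 (R(S, d) = (-3*S)/2 = -3*S/2)
g(F, D) = -F/D (g(F, D) = F*(-1/D) = -F/D)
p = 9/4 (p = (3 - 3/2*1)² = (3 - 3/2)² = (3/2)² = 9/4 ≈ 2.2500)
1945/p - 3406/g(27, -63) = 1945/(9/4) - 3406/((-1*27/(-63))) = 1945*(4/9) - 3406/((-1*27*(-1/63))) = 7780/9 - 3406/3/7 = 7780/9 - 3406*7/3 = 7780/9 - 23842/3 = -63746/9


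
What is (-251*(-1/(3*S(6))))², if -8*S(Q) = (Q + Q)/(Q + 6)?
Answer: 4032064/9 ≈ 4.4801e+5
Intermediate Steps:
S(Q) = -Q/(4*(6 + Q)) (S(Q) = -(Q + Q)/(8*(Q + 6)) = -2*Q/(8*(6 + Q)) = -Q/(4*(6 + Q)))
(-251*(-1/(3*S(6))))² = (-251/(-1*6/(24 + 4*6)*(-3)))² = (-251/(-1*6/(24 + 24)*(-3)))² = (-251/(-1*6/48*(-3)))² = (-251/(-1*6*1/48*(-3)))² = (-251/((-⅛*(-3))))² = (-251/3/8)² = (-251*8/3)² = (-2008/3)² = 4032064/9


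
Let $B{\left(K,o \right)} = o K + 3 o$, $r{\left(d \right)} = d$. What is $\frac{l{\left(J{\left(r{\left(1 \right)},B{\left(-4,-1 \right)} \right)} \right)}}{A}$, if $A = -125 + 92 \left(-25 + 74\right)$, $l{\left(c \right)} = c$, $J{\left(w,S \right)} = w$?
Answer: $\frac{1}{4383} \approx 0.00022815$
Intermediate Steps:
$B{\left(K,o \right)} = 3 o + K o$ ($B{\left(K,o \right)} = K o + 3 o = 3 o + K o$)
$A = 4383$ ($A = -125 + 92 \cdot 49 = -125 + 4508 = 4383$)
$\frac{l{\left(J{\left(r{\left(1 \right)},B{\left(-4,-1 \right)} \right)} \right)}}{A} = 1 \cdot \frac{1}{4383} = \frac{1}{4383}$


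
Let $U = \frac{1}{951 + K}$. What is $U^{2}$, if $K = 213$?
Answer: $\frac{1}{1354896} \approx 7.3806 \cdot 10^{-7}$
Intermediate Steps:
$U = \frac{1}{1164}$ ($U = \frac{1}{951 + 213} = \frac{1}{1164} \approx 0.00085911$)
$U^{2} = \left(\frac{1}{1164}\right)^{2} = \frac{1}{1354896}$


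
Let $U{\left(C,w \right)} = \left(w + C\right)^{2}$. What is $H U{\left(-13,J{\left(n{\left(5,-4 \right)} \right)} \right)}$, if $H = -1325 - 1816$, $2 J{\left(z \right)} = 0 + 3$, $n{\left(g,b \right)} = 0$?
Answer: $- \frac{1661589}{4} \approx -4.154 \cdot 10^{5}$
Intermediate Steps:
$J{\left(z \right)} = \frac{3}{2}$ ($J{\left(z \right)} = \frac{0 + 3}{2} = \frac{1}{2} \cdot 3 = \frac{3}{2}$)
$H = -3141$
$U{\left(C,w \right)} = \left(C + w\right)^{2}$
$H U{\left(-13,J{\left(n{\left(5,-4 \right)} \right)} \right)} = - 3141 \left(-13 + \frac{3}{2}\right)^{2} = - 3141 \left(- \frac{23}{2}\right)^{2} = \left(-3141\right) \frac{529}{4} = - \frac{1661589}{4}$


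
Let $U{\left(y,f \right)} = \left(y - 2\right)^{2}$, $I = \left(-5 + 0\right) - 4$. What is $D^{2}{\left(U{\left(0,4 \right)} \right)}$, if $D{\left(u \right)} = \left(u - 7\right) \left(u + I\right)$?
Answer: $225$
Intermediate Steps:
$I = -9$ ($I = -5 - 4 = -9$)
$U{\left(y,f \right)} = \left(-2 + y\right)^{2}$
$D{\left(u \right)} = \left(-9 + u\right) \left(-7 + u\right)$ ($D{\left(u \right)} = \left(u - 7\right) \left(u - 9\right) = \left(-7 + u\right) \left(-9 + u\right) = \left(-9 + u\right) \left(-7 + u\right)$)
$D^{2}{\left(U{\left(0,4 \right)} \right)} = \left(63 + \left(\left(-2 + 0\right)^{2}\right)^{2} - 16 \left(-2 + 0\right)^{2}\right)^{2} = \left(63 + \left(\left(-2\right)^{2}\right)^{2} - 16 \left(-2\right)^{2}\right)^{2} = \left(63 + 4^{2} - 64\right)^{2} = \left(63 + 16 - 64\right)^{2} = 15^{2} = 225$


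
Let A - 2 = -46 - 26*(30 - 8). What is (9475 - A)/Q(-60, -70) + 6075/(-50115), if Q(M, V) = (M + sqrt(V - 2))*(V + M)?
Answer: 2345527/2044692 + 10091*I*sqrt(2)/79560 ≈ 1.1471 + 0.17937*I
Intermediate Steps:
Q(M, V) = (M + V)*(M + sqrt(-2 + V)) (Q(M, V) = (M + sqrt(-2 + V))*(M + V) = (M + V)*(M + sqrt(-2 + V)))
A = -616 (A = 2 + (-46 - 26*(30 - 8)) = 2 + (-46 - 26*22) = 2 + (-46 - 572) = 2 - 618 = -616)
(9475 - A)/Q(-60, -70) + 6075/(-50115) = (9475 - 1*(-616))/((-60)**2 - 60*(-70) - 60*sqrt(-2 - 70) - 70*sqrt(-2 - 70)) + 6075/(-50115) = (9475 + 616)/(3600 + 4200 - 360*I*sqrt(2) - 420*I*sqrt(2)) + 6075*(-1/50115) = 10091/(3600 + 4200 - 360*I*sqrt(2) - 420*I*sqrt(2)) - 405/3341 = 10091/(7800 - 780*I*sqrt(2)) - 405/3341 = -405/3341 + 10091/(7800 - 780*I*sqrt(2))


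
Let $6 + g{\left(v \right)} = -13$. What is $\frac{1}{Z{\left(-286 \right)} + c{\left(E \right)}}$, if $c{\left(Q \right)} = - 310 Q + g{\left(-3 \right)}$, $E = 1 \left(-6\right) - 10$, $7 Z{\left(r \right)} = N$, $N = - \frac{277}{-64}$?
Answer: $\frac{448}{2213845} \approx 0.00020236$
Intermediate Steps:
$N = \frac{277}{64}$ ($N = \left(-277\right) \left(- \frac{1}{64}\right) = \frac{277}{64} \approx 4.3281$)
$Z{\left(r \right)} = \frac{277}{448}$ ($Z{\left(r \right)} = \frac{1}{7} \cdot \frac{277}{64} = \frac{277}{448}$)
$g{\left(v \right)} = -19$ ($g{\left(v \right)} = -6 - 13 = -19$)
$E = -16$ ($E = -6 - 10 = -16$)
$c{\left(Q \right)} = -19 - 310 Q$ ($c{\left(Q \right)} = - 310 Q - 19 = -19 - 310 Q$)
$\frac{1}{Z{\left(-286 \right)} + c{\left(E \right)}} = \frac{1}{\frac{277}{448} - -4941} = \frac{1}{\frac{277}{448} + \left(-19 + 4960\right)} = \frac{1}{\frac{277}{448} + 4941} = \frac{1}{\frac{2213845}{448}} = \frac{448}{2213845}$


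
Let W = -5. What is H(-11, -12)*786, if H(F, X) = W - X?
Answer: 5502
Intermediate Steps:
H(F, X) = -5 - X
H(-11, -12)*786 = (-5 - 1*(-12))*786 = (-5 + 12)*786 = 7*786 = 5502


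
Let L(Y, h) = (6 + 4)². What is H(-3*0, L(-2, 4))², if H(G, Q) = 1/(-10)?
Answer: 1/100 ≈ 0.010000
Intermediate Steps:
L(Y, h) = 100 (L(Y, h) = 10² = 100)
H(G, Q) = -⅒ (H(G, Q) = 1*(-⅒) = -⅒)
H(-3*0, L(-2, 4))² = (-⅒)² = 1/100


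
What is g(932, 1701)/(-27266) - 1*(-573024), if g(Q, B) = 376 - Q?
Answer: 7812036470/13633 ≈ 5.7302e+5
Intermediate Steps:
g(932, 1701)/(-27266) - 1*(-573024) = (376 - 1*932)/(-27266) - 1*(-573024) = (376 - 932)*(-1/27266) + 573024 = -556*(-1/27266) + 573024 = 278/13633 + 573024 = 7812036470/13633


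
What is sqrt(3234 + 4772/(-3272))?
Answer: sqrt(2162971142)/818 ≈ 56.855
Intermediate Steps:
sqrt(3234 + 4772/(-3272)) = sqrt(3234 + 4772*(-1/3272)) = sqrt(3234 - 1193/818) = sqrt(2644219/818) = sqrt(2162971142)/818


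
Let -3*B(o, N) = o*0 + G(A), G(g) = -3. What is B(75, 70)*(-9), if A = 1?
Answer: -9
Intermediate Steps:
B(o, N) = 1 (B(o, N) = -(o*0 - 3)/3 = -(0 - 3)/3 = -⅓*(-3) = 1)
B(75, 70)*(-9) = 1*(-9) = -9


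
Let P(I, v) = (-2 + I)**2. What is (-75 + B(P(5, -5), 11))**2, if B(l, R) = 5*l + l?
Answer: 441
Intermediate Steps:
B(l, R) = 6*l
(-75 + B(P(5, -5), 11))**2 = (-75 + 6*(-2 + 5)**2)**2 = (-75 + 6*3**2)**2 = (-75 + 6*9)**2 = (-75 + 54)**2 = (-21)**2 = 441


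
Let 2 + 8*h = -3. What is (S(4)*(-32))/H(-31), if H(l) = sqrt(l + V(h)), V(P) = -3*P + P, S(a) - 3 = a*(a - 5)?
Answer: -64*I*sqrt(119)/119 ≈ -5.8669*I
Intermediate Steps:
S(a) = 3 + a*(-5 + a) (S(a) = 3 + a*(a - 5) = 3 + a*(-5 + a))
h = -5/8 (h = -1/4 + (1/8)*(-3) = -1/4 - 3/8 = -5/8 ≈ -0.62500)
V(P) = -2*P
H(l) = sqrt(5/4 + l) (H(l) = sqrt(l - 2*(-5/8)) = sqrt(l + 5/4) = sqrt(5/4 + l))
(S(4)*(-32))/H(-31) = ((3 + 4**2 - 5*4)*(-32))/((sqrt(5 + 4*(-31))/2)) = ((3 + 16 - 20)*(-32))/((sqrt(5 - 124)/2)) = (-1*(-32))/((sqrt(-119)/2)) = 32/(((I*sqrt(119))/2)) = 32/((I*sqrt(119)/2)) = 32*(-2*I*sqrt(119)/119) = -64*I*sqrt(119)/119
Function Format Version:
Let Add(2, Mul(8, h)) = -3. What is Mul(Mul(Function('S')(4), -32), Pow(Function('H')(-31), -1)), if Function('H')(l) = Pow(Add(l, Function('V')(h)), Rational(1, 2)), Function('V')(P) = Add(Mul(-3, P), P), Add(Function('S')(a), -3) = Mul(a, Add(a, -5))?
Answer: Mul(Rational(-64, 119), I, Pow(119, Rational(1, 2))) ≈ Mul(-5.8669, I)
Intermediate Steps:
Function('S')(a) = Add(3, Mul(a, Add(-5, a))) (Function('S')(a) = Add(3, Mul(a, Add(a, -5))) = Add(3, Mul(a, Add(-5, a))))
h = Rational(-5, 8) (h = Add(Rational(-1, 4), Mul(Rational(1, 8), -3)) = Add(Rational(-1, 4), Rational(-3, 8)) = Rational(-5, 8) ≈ -0.62500)
Function('V')(P) = Mul(-2, P)
Function('H')(l) = Pow(Add(Rational(5, 4), l), Rational(1, 2)) (Function('H')(l) = Pow(Add(l, Mul(-2, Rational(-5, 8))), Rational(1, 2)) = Pow(Add(l, Rational(5, 4)), Rational(1, 2)) = Pow(Add(Rational(5, 4), l), Rational(1, 2)))
Mul(Mul(Function('S')(4), -32), Pow(Function('H')(-31), -1)) = Mul(Mul(Add(3, Pow(4, 2), Mul(-5, 4)), -32), Pow(Mul(Rational(1, 2), Pow(Add(5, Mul(4, -31)), Rational(1, 2))), -1)) = Mul(Mul(Add(3, 16, -20), -32), Pow(Mul(Rational(1, 2), Pow(Add(5, -124), Rational(1, 2))), -1)) = Mul(Mul(-1, -32), Pow(Mul(Rational(1, 2), Pow(-119, Rational(1, 2))), -1)) = Mul(32, Pow(Mul(Rational(1, 2), Mul(I, Pow(119, Rational(1, 2)))), -1)) = Mul(32, Pow(Mul(Rational(1, 2), I, Pow(119, Rational(1, 2))), -1)) = Mul(32, Mul(Rational(-2, 119), I, Pow(119, Rational(1, 2)))) = Mul(Rational(-64, 119), I, Pow(119, Rational(1, 2)))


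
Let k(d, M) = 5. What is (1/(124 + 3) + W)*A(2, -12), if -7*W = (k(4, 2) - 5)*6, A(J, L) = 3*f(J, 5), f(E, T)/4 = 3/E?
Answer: 18/127 ≈ 0.14173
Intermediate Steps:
f(E, T) = 12/E (f(E, T) = 4*(3/E) = 12/E)
A(J, L) = 36/J (A(J, L) = 3*(12/J) = 36/J)
W = 0 (W = -(5 - 5)*6/7 = -0*6 = -1/7*0 = 0)
(1/(124 + 3) + W)*A(2, -12) = (1/(124 + 3) + 0)*(36/2) = (1/127 + 0)*(36*(1/2)) = (1/127 + 0)*18 = (1/127)*18 = 18/127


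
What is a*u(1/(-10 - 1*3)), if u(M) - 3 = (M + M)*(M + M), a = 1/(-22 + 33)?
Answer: 511/1859 ≈ 0.27488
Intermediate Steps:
a = 1/11 ≈ 0.090909
u(M) = 3 + 4*M² (u(M) = 3 + (M + M)*(M + M) = 3 + (2*M)*(2*M) = 3 + 4*M²)
a*u(1/(-10 - 1*3)) = (3 + 4*(1/(-10 - 1*3))²)/11 = (3 + 4*(1/(-10 - 3))²)/11 = (3 + 4*(1/(-13))²)/11 = (3 + 4*(-1/13)²)/11 = (3 + 4*(1/169))/11 = (3 + 4/169)/11 = (1/11)*(511/169) = 511/1859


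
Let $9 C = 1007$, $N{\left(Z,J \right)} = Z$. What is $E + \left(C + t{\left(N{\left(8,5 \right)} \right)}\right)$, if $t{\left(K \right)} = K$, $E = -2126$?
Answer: $- \frac{18055}{9} \approx -2006.1$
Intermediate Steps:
$C = \frac{1007}{9}$ ($C = \frac{1}{9} \cdot 1007 = \frac{1007}{9} \approx 111.89$)
$E + \left(C + t{\left(N{\left(8,5 \right)} \right)}\right) = -2126 + \left(\frac{1007}{9} + 8\right) = -2126 + \frac{1079}{9} = - \frac{18055}{9}$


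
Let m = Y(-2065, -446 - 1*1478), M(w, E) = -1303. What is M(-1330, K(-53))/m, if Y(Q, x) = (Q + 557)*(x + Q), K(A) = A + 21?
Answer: -1303/6015412 ≈ -0.00021661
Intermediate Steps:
K(A) = 21 + A
Y(Q, x) = (557 + Q)*(Q + x)
m = 6015412 (m = (-2065)**2 + 557*(-2065) + 557*(-446 - 1*1478) - 2065*(-446 - 1*1478) = 4264225 - 1150205 + 557*(-446 - 1478) - 2065*(-446 - 1478) = 4264225 - 1150205 + 557*(-1924) - 2065*(-1924) = 4264225 - 1150205 - 1071668 + 3973060 = 6015412)
M(-1330, K(-53))/m = -1303/6015412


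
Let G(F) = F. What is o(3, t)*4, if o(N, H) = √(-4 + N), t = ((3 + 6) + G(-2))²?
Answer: 4*I ≈ 4.0*I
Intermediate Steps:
t = 49 (t = ((3 + 6) - 2)² = (9 - 2)² = 7² = 49)
o(3, t)*4 = √(-4 + 3)*4 = √(-1)*4 = I*4 = 4*I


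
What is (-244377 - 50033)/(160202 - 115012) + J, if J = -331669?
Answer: -1498841652/4519 ≈ -3.3168e+5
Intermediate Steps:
(-244377 - 50033)/(160202 - 115012) + J = (-244377 - 50033)/(160202 - 115012) - 331669 = -294410/45190 - 331669 = -294410*1/45190 - 331669 = -29441/4519 - 331669 = -1498841652/4519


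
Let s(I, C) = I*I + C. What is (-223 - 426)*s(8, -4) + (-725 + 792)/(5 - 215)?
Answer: -8177467/210 ≈ -38940.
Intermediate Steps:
s(I, C) = C + I**2 (s(I, C) = I**2 + C = C + I**2)
(-223 - 426)*s(8, -4) + (-725 + 792)/(5 - 215) = (-223 - 426)*(-4 + 8**2) + (-725 + 792)/(5 - 215) = -649*(-4 + 64) + 67/(-210) = -649*60 + 67*(-1/210) = -38940 - 67/210 = -8177467/210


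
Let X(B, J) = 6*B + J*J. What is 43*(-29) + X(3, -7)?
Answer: -1180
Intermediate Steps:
X(B, J) = J² + 6*B (X(B, J) = 6*B + J² = J² + 6*B)
43*(-29) + X(3, -7) = 43*(-29) + ((-7)² + 6*3) = -1247 + (49 + 18) = -1247 + 67 = -1180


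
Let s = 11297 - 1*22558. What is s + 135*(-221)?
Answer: -41096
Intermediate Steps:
s = -11261 (s = 11297 - 22558 = -11261)
s + 135*(-221) = -11261 + 135*(-221) = -11261 - 29835 = -41096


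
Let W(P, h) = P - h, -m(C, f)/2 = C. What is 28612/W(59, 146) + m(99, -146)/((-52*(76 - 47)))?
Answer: -743615/2262 ≈ -328.74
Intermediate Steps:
m(C, f) = -2*C
28612/W(59, 146) + m(99, -146)/((-52*(76 - 47))) = 28612/(59 - 1*146) + (-2*99)/((-52*(76 - 47))) = 28612/(59 - 146) - 198/((-52*29)) = 28612/(-87) - 198/(-1508) = 28612*(-1/87) - 198*(-1/1508) = -28612/87 + 99/754 = -743615/2262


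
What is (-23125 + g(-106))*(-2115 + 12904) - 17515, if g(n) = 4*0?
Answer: -249513140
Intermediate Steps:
g(n) = 0
(-23125 + g(-106))*(-2115 + 12904) - 17515 = (-23125 + 0)*(-2115 + 12904) - 17515 = -23125*10789 - 17515 = -249495625 - 17515 = -249513140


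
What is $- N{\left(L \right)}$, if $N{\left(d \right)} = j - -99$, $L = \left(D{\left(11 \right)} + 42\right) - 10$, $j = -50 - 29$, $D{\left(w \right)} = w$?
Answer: $-20$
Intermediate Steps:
$j = -79$ ($j = -50 - 29 = -79$)
$L = 43$ ($L = \left(11 + 42\right) - 10 = 53 - 10 = 43$)
$N{\left(d \right)} = 20$ ($N{\left(d \right)} = -79 - -99 = -79 + 99 = 20$)
$- N{\left(L \right)} = \left(-1\right) 20 = -20$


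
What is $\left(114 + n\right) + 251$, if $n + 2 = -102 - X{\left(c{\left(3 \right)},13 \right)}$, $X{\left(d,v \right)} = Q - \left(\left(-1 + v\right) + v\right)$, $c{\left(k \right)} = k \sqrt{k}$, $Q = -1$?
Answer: $287$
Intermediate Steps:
$c{\left(k \right)} = k^{\frac{3}{2}}$
$X{\left(d,v \right)} = - 2 v$ ($X{\left(d,v \right)} = -1 - \left(\left(-1 + v\right) + v\right) = -1 - \left(-1 + 2 v\right) = - 2 v$)
$n = -78$ ($n = -2 - \left(102 - 26\right) = -2 - 76 = -78$)
$\left(114 + n\right) + 251 = \left(114 - 78\right) + 251 = 36 + 251 = 287$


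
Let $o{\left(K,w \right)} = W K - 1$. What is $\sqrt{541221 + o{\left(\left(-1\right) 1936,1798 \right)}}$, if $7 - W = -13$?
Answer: $50 \sqrt{201} \approx 708.87$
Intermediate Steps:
$W = 20$ ($W = 7 - -13 = 7 + 13 = 20$)
$o{\left(K,w \right)} = -1 + 20 K$ ($o{\left(K,w \right)} = 20 K - 1 = -1 + 20 K$)
$\sqrt{541221 + o{\left(\left(-1\right) 1936,1798 \right)}} = \sqrt{541221 + \left(-1 + 20 \left(\left(-1\right) 1936\right)\right)} = \sqrt{541221 + \left(-1 + 20 \left(-1936\right)\right)} = \sqrt{541221 - 38721} = \sqrt{502500} = 50 \sqrt{201}$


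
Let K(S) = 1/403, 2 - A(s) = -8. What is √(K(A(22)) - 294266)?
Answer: I*√47791446391/403 ≈ 542.46*I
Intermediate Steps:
A(s) = 10 (A(s) = 2 - 1*(-8) = 2 + 8 = 10)
K(S) = 1/403
√(K(A(22)) - 294266) = √(1/403 - 294266) = √(-118589197/403) = I*√47791446391/403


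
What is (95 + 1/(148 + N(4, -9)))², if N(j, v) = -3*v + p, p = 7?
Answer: 298978681/33124 ≈ 9026.0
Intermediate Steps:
N(j, v) = 7 - 3*v (N(j, v) = -3*v + 7 = 7 - 3*v)
(95 + 1/(148 + N(4, -9)))² = (95 + 1/(148 + (7 - 3*(-9))))² = (95 + 1/(148 + (7 + 27)))² = (95 + 1/(148 + 34))² = (95 + 1/182)² = (17291/182)² = 298978681/33124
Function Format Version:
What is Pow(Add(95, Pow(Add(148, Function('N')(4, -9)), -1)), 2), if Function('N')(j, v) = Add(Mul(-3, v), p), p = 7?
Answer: Rational(298978681, 33124) ≈ 9026.0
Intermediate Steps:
Function('N')(j, v) = Add(7, Mul(-3, v)) (Function('N')(j, v) = Add(Mul(-3, v), 7) = Add(7, Mul(-3, v)))
Pow(Add(95, Pow(Add(148, Function('N')(4, -9)), -1)), 2) = Pow(Add(95, Pow(Add(148, Add(7, Mul(-3, -9))), -1)), 2) = Pow(Add(95, Pow(Add(148, Add(7, 27)), -1)), 2) = Pow(Add(95, Pow(Add(148, 34), -1)), 2) = Pow(Add(95, Pow(182, -1)), 2) = Pow(Add(95, Rational(1, 182)), 2) = Pow(Rational(17291, 182), 2) = Rational(298978681, 33124)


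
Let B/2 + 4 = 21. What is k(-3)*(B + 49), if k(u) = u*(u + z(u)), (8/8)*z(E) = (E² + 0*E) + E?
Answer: -747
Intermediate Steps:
B = 34 (B = -8 + 2*21 = -8 + 42 = 34)
z(E) = E + E² (z(E) = (E² + 0*E) + E = (E² + 0) + E = E² + E = E + E²)
k(u) = u*(u + u*(1 + u))
k(-3)*(B + 49) = ((-3)²*(2 - 3))*(34 + 49) = (9*(-1))*83 = -9*83 = -747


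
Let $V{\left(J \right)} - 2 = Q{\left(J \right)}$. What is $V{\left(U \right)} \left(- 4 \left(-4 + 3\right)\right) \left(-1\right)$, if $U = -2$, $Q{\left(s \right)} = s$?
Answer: $0$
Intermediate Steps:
$V{\left(J \right)} = 2 + J$
$V{\left(U \right)} \left(- 4 \left(-4 + 3\right)\right) \left(-1\right) = \left(2 - 2\right) \left(- 4 \left(-4 + 3\right)\right) \left(-1\right) = 0 \left(\left(-4\right) \left(-1\right)\right) \left(-1\right) = 0 \cdot 4 \left(-1\right) = 0 \left(-1\right) = 0$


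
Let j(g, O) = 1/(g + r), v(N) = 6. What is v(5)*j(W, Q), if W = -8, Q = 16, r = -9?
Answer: -6/17 ≈ -0.35294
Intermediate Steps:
j(g, O) = 1/(-9 + g) (j(g, O) = 1/(g - 9) = 1/(-9 + g))
v(5)*j(W, Q) = 6/(-9 - 8) = 6/(-17) = 6*(-1/17) = -6/17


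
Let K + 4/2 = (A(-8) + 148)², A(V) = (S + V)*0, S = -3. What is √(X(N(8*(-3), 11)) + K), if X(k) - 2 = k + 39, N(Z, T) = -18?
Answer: 5*√877 ≈ 148.07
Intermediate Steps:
A(V) = 0 (A(V) = (-3 + V)*0 = 0)
X(k) = 41 + k (X(k) = 2 + (k + 39) = 2 + (39 + k) = 41 + k)
K = 21902 (K = -2 + (0 + 148)² = -2 + 148² = -2 + 21904 = 21902)
√(X(N(8*(-3), 11)) + K) = √((41 - 18) + 21902) = √(23 + 21902) = √21925 = 5*√877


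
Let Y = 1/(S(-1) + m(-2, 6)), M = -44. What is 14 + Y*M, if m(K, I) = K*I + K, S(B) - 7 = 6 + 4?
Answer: -⅔ ≈ -0.66667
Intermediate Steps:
S(B) = 17 (S(B) = 7 + (6 + 4) = 7 + 10 = 17)
m(K, I) = K + I*K (m(K, I) = I*K + K = K + I*K)
Y = ⅓ (Y = 1/(17 - 2*(1 + 6)) = 1/(17 - 2*7) = 1/(17 - 14) = 1/3 = ⅓ ≈ 0.33333)
14 + Y*M = 14 + (⅓)*(-44) = 14 - 44/3 = -⅔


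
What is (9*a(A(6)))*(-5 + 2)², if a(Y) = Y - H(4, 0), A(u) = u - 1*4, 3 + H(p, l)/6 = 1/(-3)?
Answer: 1782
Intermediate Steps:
H(p, l) = -20 (H(p, l) = -18 + 6/(-3) = -18 + 6*(-⅓) = -18 - 2 = -20)
A(u) = -4 + u (A(u) = u - 4 = -4 + u)
a(Y) = 20 + Y (a(Y) = Y - 1*(-20) = Y + 20 = 20 + Y)
(9*a(A(6)))*(-5 + 2)² = (9*(20 + (-4 + 6)))*(-5 + 2)² = (9*(20 + 2))*(-3)² = (9*22)*9 = 198*9 = 1782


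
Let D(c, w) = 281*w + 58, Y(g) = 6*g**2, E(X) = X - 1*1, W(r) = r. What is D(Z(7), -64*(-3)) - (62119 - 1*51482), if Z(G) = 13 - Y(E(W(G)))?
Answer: 43373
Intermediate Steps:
E(X) = -1 + X (E(X) = X - 1 = -1 + X)
Z(G) = 13 - 6*(-1 + G)**2
D(c, w) = 58 + 281*w
D(Z(7), -64*(-3)) - (62119 - 1*51482) = (58 + 281*(-64*(-3))) - (62119 - 1*51482) = (58 + 281*192) - (62119 - 51482) = (58 + 53952) - 1*10637 = 54010 - 10637 = 43373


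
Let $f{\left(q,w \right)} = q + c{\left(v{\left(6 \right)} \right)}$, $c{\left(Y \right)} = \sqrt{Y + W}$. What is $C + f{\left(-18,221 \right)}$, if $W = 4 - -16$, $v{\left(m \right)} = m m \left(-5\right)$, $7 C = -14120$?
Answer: $- \frac{14246}{7} + 4 i \sqrt{10} \approx -2035.1 + 12.649 i$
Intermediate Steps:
$C = - \frac{14120}{7}$ ($C = \frac{1}{7} \left(-14120\right) = - \frac{14120}{7} \approx -2017.1$)
$v{\left(m \right)} = - 5 m^{2}$ ($v{\left(m \right)} = m^{2} \left(-5\right) = - 5 m^{2}$)
$W = 20$ ($W = 4 + 16 = 20$)
$c{\left(Y \right)} = \sqrt{20 + Y}$ ($c{\left(Y \right)} = \sqrt{Y + 20} = \sqrt{20 + Y}$)
$f{\left(q,w \right)} = q + 4 i \sqrt{10}$ ($f{\left(q,w \right)} = q + \sqrt{20 - 5 \cdot 6^{2}} = q + \sqrt{20 - 180} = q + \sqrt{-160} = q + 4 i \sqrt{10}$)
$C + f{\left(-18,221 \right)} = - \frac{14120}{7} - \left(18 - 4 i \sqrt{10}\right) = - \frac{14246}{7} + 4 i \sqrt{10}$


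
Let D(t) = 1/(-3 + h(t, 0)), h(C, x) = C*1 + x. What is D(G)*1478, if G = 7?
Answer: 739/2 ≈ 369.50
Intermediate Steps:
h(C, x) = C + x
D(t) = 1/(-3 + t) (D(t) = 1/(-3 + (t + 0)) = 1/(-3 + t))
D(G)*1478 = 1478/(-3 + 7) = 1478/4 = (1/4)*1478 = 739/2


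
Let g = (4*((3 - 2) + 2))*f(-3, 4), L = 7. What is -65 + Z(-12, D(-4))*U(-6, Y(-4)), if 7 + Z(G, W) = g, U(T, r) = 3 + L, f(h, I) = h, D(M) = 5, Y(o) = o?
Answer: -495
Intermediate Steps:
U(T, r) = 10 (U(T, r) = 3 + 7 = 10)
g = -36 (g = (4*((3 - 2) + 2))*(-3) = (4*(1 + 2))*(-3) = (4*3)*(-3) = 12*(-3) = -36)
Z(G, W) = -43 (Z(G, W) = -7 - 36 = -43)
-65 + Z(-12, D(-4))*U(-6, Y(-4)) = -65 - 43*10 = -65 - 430 = -495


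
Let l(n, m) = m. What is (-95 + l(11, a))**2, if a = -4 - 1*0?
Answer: 9801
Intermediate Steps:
a = -4 (a = -4 + 0 = -4)
(-95 + l(11, a))**2 = (-95 - 4)**2 = (-99)**2 = 9801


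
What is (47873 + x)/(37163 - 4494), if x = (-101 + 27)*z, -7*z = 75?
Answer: 340661/228683 ≈ 1.4897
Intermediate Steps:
z = -75/7 (z = -1/7*75 = -75/7 ≈ -10.714)
x = 5550/7 (x = (-101 + 27)*(-75/7) = -74*(-75/7) = 5550/7 ≈ 792.86)
(47873 + x)/(37163 - 4494) = (47873 + 5550/7)/(37163 - 4494) = (340661/7)/32669 = (340661/7)*(1/32669) = 340661/228683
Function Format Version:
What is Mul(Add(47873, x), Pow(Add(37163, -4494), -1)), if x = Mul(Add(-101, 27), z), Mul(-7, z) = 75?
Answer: Rational(340661, 228683) ≈ 1.4897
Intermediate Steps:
z = Rational(-75, 7) (z = Mul(Rational(-1, 7), 75) = Rational(-75, 7) ≈ -10.714)
x = Rational(5550, 7) (x = Mul(Add(-101, 27), Rational(-75, 7)) = Mul(-74, Rational(-75, 7)) = Rational(5550, 7) ≈ 792.86)
Mul(Add(47873, x), Pow(Add(37163, -4494), -1)) = Mul(Add(47873, Rational(5550, 7)), Pow(Add(37163, -4494), -1)) = Mul(Rational(340661, 7), Pow(32669, -1)) = Mul(Rational(340661, 7), Rational(1, 32669)) = Rational(340661, 228683)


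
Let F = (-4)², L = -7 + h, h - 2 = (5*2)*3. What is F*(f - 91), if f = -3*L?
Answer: -2656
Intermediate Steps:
h = 32 (h = 2 + (5*2)*3 = 2 + 10*3 = 2 + 30 = 32)
L = 25 (L = -7 + 32 = 25)
F = 16
f = -75 (f = -3*25 = -75)
F*(f - 91) = 16*(-75 - 91) = 16*(-166) = -2656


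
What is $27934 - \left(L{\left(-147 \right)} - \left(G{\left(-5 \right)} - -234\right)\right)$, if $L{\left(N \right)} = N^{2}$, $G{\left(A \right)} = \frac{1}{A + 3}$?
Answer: $\frac{13117}{2} \approx 6558.5$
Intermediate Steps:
$G{\left(A \right)} = \frac{1}{3 + A}$
$27934 - \left(L{\left(-147 \right)} - \left(G{\left(-5 \right)} - -234\right)\right) = 27934 - \left(\left(-147\right)^{2} - \left(\frac{1}{3 - 5} - -234\right)\right) = 27934 - \left(21609 - \left(\frac{1}{-2} + 234\right)\right) = 27934 - \left(21609 - \left(- \frac{1}{2} + 234\right)\right) = 27934 - \left(21609 - \frac{467}{2}\right) = 27934 - \frac{42751}{2} = \frac{13117}{2}$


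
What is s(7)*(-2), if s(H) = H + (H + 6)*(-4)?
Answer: 90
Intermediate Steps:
s(H) = -24 - 3*H (s(H) = H + (6 + H)*(-4) = H + (-24 - 4*H) = -24 - 3*H)
s(7)*(-2) = (-24 - 3*7)*(-2) = (-24 - 21)*(-2) = -45*(-2) = 90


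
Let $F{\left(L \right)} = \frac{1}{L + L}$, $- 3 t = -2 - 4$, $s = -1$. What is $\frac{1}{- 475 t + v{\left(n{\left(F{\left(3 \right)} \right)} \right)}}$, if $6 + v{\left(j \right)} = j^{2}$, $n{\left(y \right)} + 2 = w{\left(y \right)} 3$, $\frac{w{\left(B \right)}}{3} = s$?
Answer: $- \frac{1}{835} \approx -0.0011976$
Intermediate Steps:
$w{\left(B \right)} = -3$ ($w{\left(B \right)} = 3 \left(-1\right) = -3$)
$t = 2$ ($t = - \frac{-2 - 4}{3} = \left(- \frac{1}{3}\right) \left(-6\right) = 2$)
$F{\left(L \right)} = \frac{1}{2 L}$
$n{\left(y \right)} = -11$ ($n{\left(y \right)} = -2 - 9 = -11$)
$v{\left(j \right)} = -6 + j^{2}$
$\frac{1}{- 475 t + v{\left(n{\left(F{\left(3 \right)} \right)} \right)}} = \frac{1}{\left(-475\right) 2 - \left(6 - \left(-11\right)^{2}\right)} = \frac{1}{-950 + \left(-6 + 121\right)} = \frac{1}{-950 + 115} = \frac{1}{-835} = - \frac{1}{835}$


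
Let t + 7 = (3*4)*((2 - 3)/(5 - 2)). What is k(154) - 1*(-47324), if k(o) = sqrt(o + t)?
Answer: 47324 + sqrt(143) ≈ 47336.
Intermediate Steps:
t = -11 (t = -7 + (3*4)*((2 - 3)/(5 - 2)) = -7 + 12*(-1/3) = -7 - 4 = -11)
k(o) = sqrt(-11 + o) (k(o) = sqrt(o - 11) = sqrt(-11 + o))
k(154) - 1*(-47324) = sqrt(-11 + 154) - 1*(-47324) = sqrt(143) + 47324 = 47324 + sqrt(143)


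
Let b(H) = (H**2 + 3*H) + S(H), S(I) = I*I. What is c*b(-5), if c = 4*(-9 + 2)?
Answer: -980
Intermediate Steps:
S(I) = I**2
b(H) = 2*H**2 + 3*H (b(H) = (H**2 + 3*H) + H**2 = 2*H**2 + 3*H)
c = -28 (c = 4*(-7) = -28)
c*b(-5) = -(-140)*(3 + 2*(-5)) = -(-140)*(3 - 10) = -(-140)*(-7) = -28*35 = -980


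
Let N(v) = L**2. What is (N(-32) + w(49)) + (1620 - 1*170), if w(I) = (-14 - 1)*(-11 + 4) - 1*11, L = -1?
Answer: 1545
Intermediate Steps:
w(I) = 94 (w(I) = -15*(-7) - 11 = 105 - 11 = 94)
N(v) = 1 (N(v) = (-1)**2 = 1)
(N(-32) + w(49)) + (1620 - 1*170) = (1 + 94) + (1620 - 1*170) = 95 + (1620 - 170) = 95 + 1450 = 1545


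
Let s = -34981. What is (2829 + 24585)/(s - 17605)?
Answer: -13707/26293 ≈ -0.52132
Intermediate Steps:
(2829 + 24585)/(s - 17605) = (2829 + 24585)/(-34981 - 17605) = 27414/(-52586) = 27414*(-1/52586) = -13707/26293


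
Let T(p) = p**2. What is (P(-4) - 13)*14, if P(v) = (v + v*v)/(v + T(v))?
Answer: -168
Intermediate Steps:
P(v) = 1 (P(v) = (v + v*v)/(v + v**2) = (v + v**2)/(v + v**2) = 1)
(P(-4) - 13)*14 = (1 - 13)*14 = -12*14 = -168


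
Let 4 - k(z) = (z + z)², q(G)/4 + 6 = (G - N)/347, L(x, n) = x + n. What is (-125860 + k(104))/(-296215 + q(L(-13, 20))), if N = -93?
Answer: 58684640/102794533 ≈ 0.57089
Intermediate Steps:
L(x, n) = n + x
q(G) = -7956/347 + 4*G/347 (q(G) = -24 + 4*((G - 1*(-93))/347) = -24 + 4*((G + 93)*(1/347)) = -24 + 4*((93 + G)*(1/347)) = -24 + 4*(93/347 + G/347) = -24 + (372/347 + 4*G/347) = -7956/347 + 4*G/347)
k(z) = 4 - 4*z² (k(z) = 4 - (z + z)² = 4 - (2*z)² = 4 - 4*z²)
(-125860 + k(104))/(-296215 + q(L(-13, 20))) = (-125860 + (4 - 4*104²))/(-296215 + (-7956/347 + 4*(20 - 13)/347)) = (-125860 + (4 - 4*10816))/(-296215 + (-7956/347 + (4/347)*7)) = (-125860 + (4 - 43264))/(-296215 + (-7956/347 + 28/347)) = (-125860 - 43260)/(-296215 - 7928/347) = -169120/(-102794533/347) = -169120*(-347/102794533) = 58684640/102794533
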